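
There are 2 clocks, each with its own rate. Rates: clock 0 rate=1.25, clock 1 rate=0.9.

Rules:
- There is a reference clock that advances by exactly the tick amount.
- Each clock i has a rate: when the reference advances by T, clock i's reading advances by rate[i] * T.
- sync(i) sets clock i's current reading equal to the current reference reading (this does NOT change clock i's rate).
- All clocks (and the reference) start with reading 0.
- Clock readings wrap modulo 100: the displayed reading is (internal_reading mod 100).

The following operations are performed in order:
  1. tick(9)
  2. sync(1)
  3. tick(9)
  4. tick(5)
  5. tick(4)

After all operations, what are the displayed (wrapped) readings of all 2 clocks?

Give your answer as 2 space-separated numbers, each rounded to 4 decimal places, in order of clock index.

After op 1 tick(9): ref=9.0000 raw=[11.2500 8.1000]
After op 2 sync(1): ref=9.0000 raw=[11.2500 9.0000]
After op 3 tick(9): ref=18.0000 raw=[22.5000 17.1000]
After op 4 tick(5): ref=23.0000 raw=[28.7500 21.6000]
After op 5 tick(4): ref=27.0000 raw=[33.7500 25.2000]
Wrap final raw readings (mod 100): 33.7500 mod 100 = 33.7500; 25.2000 mod 100 = 25.2000

Answer: 33.7500 25.2000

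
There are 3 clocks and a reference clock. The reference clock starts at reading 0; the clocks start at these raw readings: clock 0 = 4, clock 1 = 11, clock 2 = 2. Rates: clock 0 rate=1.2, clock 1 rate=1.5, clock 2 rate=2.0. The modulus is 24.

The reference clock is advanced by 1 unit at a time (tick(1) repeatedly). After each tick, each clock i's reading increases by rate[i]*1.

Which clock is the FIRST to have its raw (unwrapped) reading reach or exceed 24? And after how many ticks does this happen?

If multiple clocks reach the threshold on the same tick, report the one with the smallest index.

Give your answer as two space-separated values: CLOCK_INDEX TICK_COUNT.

clock 0: start=4, rate=1.2, needs 24-4 = 20; ticks = ceil(20/1.2) = ceil(16.6667) = 17; reading at tick 17 = 4 + 1.2*17 = 24.4000
clock 1: start=11, rate=1.5, needs 24-11 = 13; ticks = ceil(13/1.5) = ceil(8.6667) = 9; reading at tick 9 = 11 + 1.5*9 = 24.5000
clock 2: start=2, rate=2.0, needs 24-2 = 22; ticks = ceil(22/2.0) = ceil(11.0000) = 11; reading at tick 11 = 2 + 2.0*11 = 24.0000
Minimum tick count = 9; winners = [1]; smallest index = 1

Answer: 1 9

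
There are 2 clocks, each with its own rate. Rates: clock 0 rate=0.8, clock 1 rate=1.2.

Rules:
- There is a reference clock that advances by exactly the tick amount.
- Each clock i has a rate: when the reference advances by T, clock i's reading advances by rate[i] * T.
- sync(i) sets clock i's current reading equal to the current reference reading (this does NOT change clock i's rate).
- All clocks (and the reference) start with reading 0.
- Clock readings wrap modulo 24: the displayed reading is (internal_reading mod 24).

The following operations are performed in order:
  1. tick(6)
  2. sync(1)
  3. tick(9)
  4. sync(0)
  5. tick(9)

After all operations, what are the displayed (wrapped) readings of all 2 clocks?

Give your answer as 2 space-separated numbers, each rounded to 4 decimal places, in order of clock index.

After op 1 tick(6): ref=6.0000 raw=[4.8000 7.2000]
After op 2 sync(1): ref=6.0000 raw=[4.8000 6.0000]
After op 3 tick(9): ref=15.0000 raw=[12.0000 16.8000]
After op 4 sync(0): ref=15.0000 raw=[15.0000 16.8000]
After op 5 tick(9): ref=24.0000 raw=[22.2000 27.6000]
Wrap final raw readings (mod 24): 22.2000 mod 24 = 22.2000; 27.6000 mod 24 = 3.6000

Answer: 22.2000 3.6000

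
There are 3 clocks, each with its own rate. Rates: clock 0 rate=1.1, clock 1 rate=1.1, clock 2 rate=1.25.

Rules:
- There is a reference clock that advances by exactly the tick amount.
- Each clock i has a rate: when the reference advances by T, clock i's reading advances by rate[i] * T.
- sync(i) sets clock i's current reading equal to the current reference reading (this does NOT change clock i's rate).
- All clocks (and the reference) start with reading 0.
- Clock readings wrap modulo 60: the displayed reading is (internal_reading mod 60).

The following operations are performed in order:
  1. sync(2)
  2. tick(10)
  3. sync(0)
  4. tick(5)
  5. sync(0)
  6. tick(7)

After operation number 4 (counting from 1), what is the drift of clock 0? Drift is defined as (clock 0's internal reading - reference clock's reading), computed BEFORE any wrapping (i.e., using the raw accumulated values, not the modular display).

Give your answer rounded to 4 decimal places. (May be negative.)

After op 1 sync(2): ref=0.0000 raw=[0.0000 0.0000 0.0000]
After op 2 tick(10): ref=10.0000 raw=[11.0000 11.0000 12.5000]
After op 3 sync(0): ref=10.0000 raw=[10.0000 11.0000 12.5000]
After op 4 tick(5): ref=15.0000 raw=[15.5000 16.5000 18.7500]
Drift of clock 0 after op 4: 15.5000 - 15.0000 = 0.5000

Answer: 0.5000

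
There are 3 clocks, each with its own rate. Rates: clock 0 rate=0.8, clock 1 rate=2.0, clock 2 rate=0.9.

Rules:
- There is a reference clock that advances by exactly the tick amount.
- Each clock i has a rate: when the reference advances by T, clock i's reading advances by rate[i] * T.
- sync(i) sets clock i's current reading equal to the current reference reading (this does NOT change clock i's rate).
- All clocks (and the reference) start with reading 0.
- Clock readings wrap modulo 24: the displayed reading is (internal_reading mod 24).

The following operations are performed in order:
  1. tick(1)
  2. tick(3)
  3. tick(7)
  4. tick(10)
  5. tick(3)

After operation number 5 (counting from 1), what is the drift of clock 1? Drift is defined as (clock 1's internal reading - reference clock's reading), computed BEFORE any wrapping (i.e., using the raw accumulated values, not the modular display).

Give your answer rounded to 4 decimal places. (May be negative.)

After op 1 tick(1): ref=1.0000 raw=[0.8000 2.0000 0.9000]
After op 2 tick(3): ref=4.0000 raw=[3.2000 8.0000 3.6000]
After op 3 tick(7): ref=11.0000 raw=[8.8000 22.0000 9.9000]
After op 4 tick(10): ref=21.0000 raw=[16.8000 42.0000 18.9000]
After op 5 tick(3): ref=24.0000 raw=[19.2000 48.0000 21.6000]
Drift of clock 1 after op 5: 48.0000 - 24.0000 = 24.0000

Answer: 24.0000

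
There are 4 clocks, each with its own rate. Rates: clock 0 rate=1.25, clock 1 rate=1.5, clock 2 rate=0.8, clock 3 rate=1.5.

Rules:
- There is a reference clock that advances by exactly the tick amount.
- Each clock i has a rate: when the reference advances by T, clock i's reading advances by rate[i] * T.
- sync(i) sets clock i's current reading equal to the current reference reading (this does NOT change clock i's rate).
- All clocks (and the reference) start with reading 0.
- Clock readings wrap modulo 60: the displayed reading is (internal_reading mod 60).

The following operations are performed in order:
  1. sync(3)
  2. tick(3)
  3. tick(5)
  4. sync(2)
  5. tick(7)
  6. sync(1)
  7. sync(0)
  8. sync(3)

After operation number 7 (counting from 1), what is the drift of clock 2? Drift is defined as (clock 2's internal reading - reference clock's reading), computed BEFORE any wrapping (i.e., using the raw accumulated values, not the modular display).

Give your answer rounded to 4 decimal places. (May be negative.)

Answer: -1.4000

Derivation:
After op 1 sync(3): ref=0.0000 raw=[0.0000 0.0000 0.0000 0.0000]
After op 2 tick(3): ref=3.0000 raw=[3.7500 4.5000 2.4000 4.5000]
After op 3 tick(5): ref=8.0000 raw=[10.0000 12.0000 6.4000 12.0000]
After op 4 sync(2): ref=8.0000 raw=[10.0000 12.0000 8.0000 12.0000]
After op 5 tick(7): ref=15.0000 raw=[18.7500 22.5000 13.6000 22.5000]
After op 6 sync(1): ref=15.0000 raw=[18.7500 15.0000 13.6000 22.5000]
After op 7 sync(0): ref=15.0000 raw=[15.0000 15.0000 13.6000 22.5000]
Drift of clock 2 after op 7: 13.6000 - 15.0000 = -1.4000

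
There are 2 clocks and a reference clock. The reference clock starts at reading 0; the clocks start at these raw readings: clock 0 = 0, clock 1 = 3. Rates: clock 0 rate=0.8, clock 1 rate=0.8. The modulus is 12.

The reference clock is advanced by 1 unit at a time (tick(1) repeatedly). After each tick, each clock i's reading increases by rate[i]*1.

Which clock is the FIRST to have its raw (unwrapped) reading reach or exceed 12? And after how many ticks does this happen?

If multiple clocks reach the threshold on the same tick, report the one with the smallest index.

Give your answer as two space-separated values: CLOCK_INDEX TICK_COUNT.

Answer: 1 12

Derivation:
clock 0: start=0, rate=0.8, needs 12-0 = 12; ticks = ceil(12/0.8) = ceil(15.0000) = 15; reading at tick 15 = 0 + 0.8*15 = 12.0000
clock 1: start=3, rate=0.8, needs 12-3 = 9; ticks = ceil(9/0.8) = ceil(11.2500) = 12; reading at tick 12 = 3 + 0.8*12 = 12.6000
Minimum tick count = 12; winners = [1]; smallest index = 1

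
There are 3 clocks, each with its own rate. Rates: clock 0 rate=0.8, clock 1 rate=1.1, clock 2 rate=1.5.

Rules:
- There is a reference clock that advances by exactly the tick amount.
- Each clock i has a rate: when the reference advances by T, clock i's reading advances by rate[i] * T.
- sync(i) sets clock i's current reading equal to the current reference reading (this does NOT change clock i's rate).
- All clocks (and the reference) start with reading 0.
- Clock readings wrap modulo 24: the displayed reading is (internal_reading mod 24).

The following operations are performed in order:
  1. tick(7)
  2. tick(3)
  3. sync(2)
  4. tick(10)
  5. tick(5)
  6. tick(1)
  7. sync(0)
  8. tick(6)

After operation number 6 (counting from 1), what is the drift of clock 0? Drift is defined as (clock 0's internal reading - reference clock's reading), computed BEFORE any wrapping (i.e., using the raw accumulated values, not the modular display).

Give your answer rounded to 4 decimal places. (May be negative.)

After op 1 tick(7): ref=7.0000 raw=[5.6000 7.7000 10.5000]
After op 2 tick(3): ref=10.0000 raw=[8.0000 11.0000 15.0000]
After op 3 sync(2): ref=10.0000 raw=[8.0000 11.0000 10.0000]
After op 4 tick(10): ref=20.0000 raw=[16.0000 22.0000 25.0000]
After op 5 tick(5): ref=25.0000 raw=[20.0000 27.5000 32.5000]
After op 6 tick(1): ref=26.0000 raw=[20.8000 28.6000 34.0000]
Drift of clock 0 after op 6: 20.8000 - 26.0000 = -5.2000

Answer: -5.2000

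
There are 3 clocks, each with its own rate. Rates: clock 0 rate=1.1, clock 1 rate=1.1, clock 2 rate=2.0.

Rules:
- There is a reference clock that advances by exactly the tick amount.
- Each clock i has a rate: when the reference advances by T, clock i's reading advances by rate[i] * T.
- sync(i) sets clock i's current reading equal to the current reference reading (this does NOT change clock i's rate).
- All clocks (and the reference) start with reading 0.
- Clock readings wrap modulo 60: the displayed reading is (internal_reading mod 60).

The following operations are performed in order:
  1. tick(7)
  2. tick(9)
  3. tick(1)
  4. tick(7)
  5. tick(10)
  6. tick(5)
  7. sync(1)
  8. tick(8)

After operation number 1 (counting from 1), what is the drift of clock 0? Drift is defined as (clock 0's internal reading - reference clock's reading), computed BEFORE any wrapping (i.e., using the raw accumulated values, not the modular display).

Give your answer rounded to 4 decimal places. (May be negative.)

Answer: 0.7000

Derivation:
After op 1 tick(7): ref=7.0000 raw=[7.7000 7.7000 14.0000]
Drift of clock 0 after op 1: 7.7000 - 7.0000 = 0.7000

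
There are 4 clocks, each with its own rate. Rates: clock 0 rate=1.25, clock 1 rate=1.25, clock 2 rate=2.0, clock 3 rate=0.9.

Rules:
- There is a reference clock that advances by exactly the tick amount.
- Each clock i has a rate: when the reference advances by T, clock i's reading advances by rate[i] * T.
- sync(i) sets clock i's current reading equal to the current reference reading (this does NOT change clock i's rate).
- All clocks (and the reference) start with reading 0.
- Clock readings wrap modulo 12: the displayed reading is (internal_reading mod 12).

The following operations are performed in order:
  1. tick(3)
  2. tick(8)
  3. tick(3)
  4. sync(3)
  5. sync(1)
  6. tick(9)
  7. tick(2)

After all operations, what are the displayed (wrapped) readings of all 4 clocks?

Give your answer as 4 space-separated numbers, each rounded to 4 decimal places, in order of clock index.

After op 1 tick(3): ref=3.0000 raw=[3.7500 3.7500 6.0000 2.7000]
After op 2 tick(8): ref=11.0000 raw=[13.7500 13.7500 22.0000 9.9000]
After op 3 tick(3): ref=14.0000 raw=[17.5000 17.5000 28.0000 12.6000]
After op 4 sync(3): ref=14.0000 raw=[17.5000 17.5000 28.0000 14.0000]
After op 5 sync(1): ref=14.0000 raw=[17.5000 14.0000 28.0000 14.0000]
After op 6 tick(9): ref=23.0000 raw=[28.7500 25.2500 46.0000 22.1000]
After op 7 tick(2): ref=25.0000 raw=[31.2500 27.7500 50.0000 23.9000]
Wrap final raw readings (mod 12): 31.2500 mod 12 = 7.2500; 27.7500 mod 12 = 3.7500; 50.0000 mod 12 = 2.0000; 23.9000 mod 12 = 11.9000

Answer: 7.2500 3.7500 2.0000 11.9000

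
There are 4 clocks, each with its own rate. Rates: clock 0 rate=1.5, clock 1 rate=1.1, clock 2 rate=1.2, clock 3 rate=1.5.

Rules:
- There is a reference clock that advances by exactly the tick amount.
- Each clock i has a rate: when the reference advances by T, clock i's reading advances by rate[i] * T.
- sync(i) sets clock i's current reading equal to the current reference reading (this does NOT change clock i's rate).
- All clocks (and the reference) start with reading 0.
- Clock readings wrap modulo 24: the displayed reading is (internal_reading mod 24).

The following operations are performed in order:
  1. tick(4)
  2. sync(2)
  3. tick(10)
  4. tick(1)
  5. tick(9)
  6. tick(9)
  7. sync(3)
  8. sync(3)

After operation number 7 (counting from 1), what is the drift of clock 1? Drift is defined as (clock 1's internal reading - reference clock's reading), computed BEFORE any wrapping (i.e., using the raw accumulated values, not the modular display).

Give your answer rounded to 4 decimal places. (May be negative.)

Answer: 3.3000

Derivation:
After op 1 tick(4): ref=4.0000 raw=[6.0000 4.4000 4.8000 6.0000]
After op 2 sync(2): ref=4.0000 raw=[6.0000 4.4000 4.0000 6.0000]
After op 3 tick(10): ref=14.0000 raw=[21.0000 15.4000 16.0000 21.0000]
After op 4 tick(1): ref=15.0000 raw=[22.5000 16.5000 17.2000 22.5000]
After op 5 tick(9): ref=24.0000 raw=[36.0000 26.4000 28.0000 36.0000]
After op 6 tick(9): ref=33.0000 raw=[49.5000 36.3000 38.8000 49.5000]
After op 7 sync(3): ref=33.0000 raw=[49.5000 36.3000 38.8000 33.0000]
Drift of clock 1 after op 7: 36.3000 - 33.0000 = 3.3000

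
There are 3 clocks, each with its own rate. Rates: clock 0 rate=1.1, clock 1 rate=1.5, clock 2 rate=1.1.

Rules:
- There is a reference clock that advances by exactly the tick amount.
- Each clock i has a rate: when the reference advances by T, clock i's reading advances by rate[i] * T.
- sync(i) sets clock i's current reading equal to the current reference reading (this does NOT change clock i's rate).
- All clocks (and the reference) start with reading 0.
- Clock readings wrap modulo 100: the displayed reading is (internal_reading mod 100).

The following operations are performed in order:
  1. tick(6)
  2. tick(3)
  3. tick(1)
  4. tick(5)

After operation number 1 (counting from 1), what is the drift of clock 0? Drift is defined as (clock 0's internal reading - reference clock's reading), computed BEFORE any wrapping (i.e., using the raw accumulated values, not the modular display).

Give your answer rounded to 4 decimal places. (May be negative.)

After op 1 tick(6): ref=6.0000 raw=[6.6000 9.0000 6.6000]
Drift of clock 0 after op 1: 6.6000 - 6.0000 = 0.6000

Answer: 0.6000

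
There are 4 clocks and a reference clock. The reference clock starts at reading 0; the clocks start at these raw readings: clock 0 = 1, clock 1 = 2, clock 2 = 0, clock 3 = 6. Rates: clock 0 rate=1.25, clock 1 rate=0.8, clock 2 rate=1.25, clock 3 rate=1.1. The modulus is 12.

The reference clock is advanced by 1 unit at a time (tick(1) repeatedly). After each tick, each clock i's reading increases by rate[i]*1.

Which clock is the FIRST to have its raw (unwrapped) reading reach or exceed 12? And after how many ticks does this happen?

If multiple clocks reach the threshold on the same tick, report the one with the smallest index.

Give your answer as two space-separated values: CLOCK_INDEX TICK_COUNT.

clock 0: start=1, rate=1.25, needs 12-1 = 11; ticks = ceil(11/1.25) = ceil(8.8000) = 9; reading at tick 9 = 1 + 1.25*9 = 12.2500
clock 1: start=2, rate=0.8, needs 12-2 = 10; ticks = ceil(10/0.8) = ceil(12.5000) = 13; reading at tick 13 = 2 + 0.8*13 = 12.4000
clock 2: start=0, rate=1.25, needs 12-0 = 12; ticks = ceil(12/1.25) = ceil(9.6000) = 10; reading at tick 10 = 0 + 1.25*10 = 12.5000
clock 3: start=6, rate=1.1, needs 12-6 = 6; ticks = ceil(6/1.1) = ceil(5.4545) = 6; reading at tick 6 = 6 + 1.1*6 = 12.6000
Minimum tick count = 6; winners = [3]; smallest index = 3

Answer: 3 6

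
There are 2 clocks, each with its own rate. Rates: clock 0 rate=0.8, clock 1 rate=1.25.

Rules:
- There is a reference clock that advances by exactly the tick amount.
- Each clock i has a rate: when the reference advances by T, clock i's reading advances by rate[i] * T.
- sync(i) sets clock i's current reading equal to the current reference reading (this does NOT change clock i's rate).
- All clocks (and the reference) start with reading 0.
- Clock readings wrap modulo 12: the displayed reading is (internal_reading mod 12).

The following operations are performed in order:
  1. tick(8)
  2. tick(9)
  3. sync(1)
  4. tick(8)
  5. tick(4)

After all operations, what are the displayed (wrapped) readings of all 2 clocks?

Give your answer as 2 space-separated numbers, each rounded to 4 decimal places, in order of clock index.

After op 1 tick(8): ref=8.0000 raw=[6.4000 10.0000]
After op 2 tick(9): ref=17.0000 raw=[13.6000 21.2500]
After op 3 sync(1): ref=17.0000 raw=[13.6000 17.0000]
After op 4 tick(8): ref=25.0000 raw=[20.0000 27.0000]
After op 5 tick(4): ref=29.0000 raw=[23.2000 32.0000]
Wrap final raw readings (mod 12): 23.2000 mod 12 = 11.2000; 32.0000 mod 12 = 8.0000

Answer: 11.2000 8.0000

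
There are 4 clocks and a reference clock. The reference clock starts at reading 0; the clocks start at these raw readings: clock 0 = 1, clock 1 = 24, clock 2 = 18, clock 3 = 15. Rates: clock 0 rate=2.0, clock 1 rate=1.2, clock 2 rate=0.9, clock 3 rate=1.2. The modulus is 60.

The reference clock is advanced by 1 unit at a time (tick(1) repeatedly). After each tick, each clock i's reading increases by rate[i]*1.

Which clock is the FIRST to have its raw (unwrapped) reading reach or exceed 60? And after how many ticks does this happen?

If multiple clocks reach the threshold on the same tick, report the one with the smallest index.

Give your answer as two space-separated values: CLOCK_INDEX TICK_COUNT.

Answer: 0 30

Derivation:
clock 0: start=1, rate=2.0, needs 60-1 = 59; ticks = ceil(59/2.0) = ceil(29.5000) = 30; reading at tick 30 = 1 + 2.0*30 = 61.0000
clock 1: start=24, rate=1.2, needs 60-24 = 36; ticks = ceil(36/1.2) = ceil(30.0000) = 30; reading at tick 30 = 24 + 1.2*30 = 60.0000
clock 2: start=18, rate=0.9, needs 60-18 = 42; ticks = ceil(42/0.9) = ceil(46.6667) = 47; reading at tick 47 = 18 + 0.9*47 = 60.3000
clock 3: start=15, rate=1.2, needs 60-15 = 45; ticks = ceil(45/1.2) = ceil(37.5000) = 38; reading at tick 38 = 15 + 1.2*38 = 60.6000
Minimum tick count = 30; winners = [0, 1]; smallest index = 0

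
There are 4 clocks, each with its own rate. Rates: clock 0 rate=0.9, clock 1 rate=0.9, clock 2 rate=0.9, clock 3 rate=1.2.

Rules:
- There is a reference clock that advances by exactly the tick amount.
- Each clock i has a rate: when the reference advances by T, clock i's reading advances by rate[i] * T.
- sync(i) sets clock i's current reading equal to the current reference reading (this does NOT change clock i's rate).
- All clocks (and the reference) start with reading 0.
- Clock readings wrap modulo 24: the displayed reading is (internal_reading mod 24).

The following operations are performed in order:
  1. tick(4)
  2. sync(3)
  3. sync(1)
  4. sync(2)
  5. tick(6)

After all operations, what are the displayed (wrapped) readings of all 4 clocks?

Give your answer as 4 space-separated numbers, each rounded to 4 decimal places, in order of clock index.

Answer: 9.0000 9.4000 9.4000 11.2000

Derivation:
After op 1 tick(4): ref=4.0000 raw=[3.6000 3.6000 3.6000 4.8000]
After op 2 sync(3): ref=4.0000 raw=[3.6000 3.6000 3.6000 4.0000]
After op 3 sync(1): ref=4.0000 raw=[3.6000 4.0000 3.6000 4.0000]
After op 4 sync(2): ref=4.0000 raw=[3.6000 4.0000 4.0000 4.0000]
After op 5 tick(6): ref=10.0000 raw=[9.0000 9.4000 9.4000 11.2000]
Wrap final raw readings (mod 24): 9.0000 mod 24 = 9.0000; 9.4000 mod 24 = 9.4000; 9.4000 mod 24 = 9.4000; 11.2000 mod 24 = 11.2000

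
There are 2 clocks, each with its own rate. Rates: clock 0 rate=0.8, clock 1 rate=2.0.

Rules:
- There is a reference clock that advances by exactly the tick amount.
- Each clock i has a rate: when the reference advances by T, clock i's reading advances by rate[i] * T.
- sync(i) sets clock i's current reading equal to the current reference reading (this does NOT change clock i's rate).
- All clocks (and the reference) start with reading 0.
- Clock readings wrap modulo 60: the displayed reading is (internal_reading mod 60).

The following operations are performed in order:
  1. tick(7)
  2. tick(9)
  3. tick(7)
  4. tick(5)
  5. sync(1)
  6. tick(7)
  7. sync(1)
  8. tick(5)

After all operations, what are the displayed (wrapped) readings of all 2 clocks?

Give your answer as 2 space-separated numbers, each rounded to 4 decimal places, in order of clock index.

After op 1 tick(7): ref=7.0000 raw=[5.6000 14.0000]
After op 2 tick(9): ref=16.0000 raw=[12.8000 32.0000]
After op 3 tick(7): ref=23.0000 raw=[18.4000 46.0000]
After op 4 tick(5): ref=28.0000 raw=[22.4000 56.0000]
After op 5 sync(1): ref=28.0000 raw=[22.4000 28.0000]
After op 6 tick(7): ref=35.0000 raw=[28.0000 42.0000]
After op 7 sync(1): ref=35.0000 raw=[28.0000 35.0000]
After op 8 tick(5): ref=40.0000 raw=[32.0000 45.0000]
Wrap final raw readings (mod 60): 32.0000 mod 60 = 32.0000; 45.0000 mod 60 = 45.0000

Answer: 32.0000 45.0000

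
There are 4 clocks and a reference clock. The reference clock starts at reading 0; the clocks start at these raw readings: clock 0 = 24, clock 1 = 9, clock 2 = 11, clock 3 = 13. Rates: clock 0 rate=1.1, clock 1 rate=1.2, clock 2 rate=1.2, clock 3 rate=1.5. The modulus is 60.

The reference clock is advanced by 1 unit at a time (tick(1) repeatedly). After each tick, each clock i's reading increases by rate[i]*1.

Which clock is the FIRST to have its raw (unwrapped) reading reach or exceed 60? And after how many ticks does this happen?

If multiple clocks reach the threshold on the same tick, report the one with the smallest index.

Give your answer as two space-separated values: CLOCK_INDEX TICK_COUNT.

Answer: 3 32

Derivation:
clock 0: start=24, rate=1.1, needs 60-24 = 36; ticks = ceil(36/1.1) = ceil(32.7273) = 33; reading at tick 33 = 24 + 1.1*33 = 60.3000
clock 1: start=9, rate=1.2, needs 60-9 = 51; ticks = ceil(51/1.2) = ceil(42.5000) = 43; reading at tick 43 = 9 + 1.2*43 = 60.6000
clock 2: start=11, rate=1.2, needs 60-11 = 49; ticks = ceil(49/1.2) = ceil(40.8333) = 41; reading at tick 41 = 11 + 1.2*41 = 60.2000
clock 3: start=13, rate=1.5, needs 60-13 = 47; ticks = ceil(47/1.5) = ceil(31.3333) = 32; reading at tick 32 = 13 + 1.5*32 = 61.0000
Minimum tick count = 32; winners = [3]; smallest index = 3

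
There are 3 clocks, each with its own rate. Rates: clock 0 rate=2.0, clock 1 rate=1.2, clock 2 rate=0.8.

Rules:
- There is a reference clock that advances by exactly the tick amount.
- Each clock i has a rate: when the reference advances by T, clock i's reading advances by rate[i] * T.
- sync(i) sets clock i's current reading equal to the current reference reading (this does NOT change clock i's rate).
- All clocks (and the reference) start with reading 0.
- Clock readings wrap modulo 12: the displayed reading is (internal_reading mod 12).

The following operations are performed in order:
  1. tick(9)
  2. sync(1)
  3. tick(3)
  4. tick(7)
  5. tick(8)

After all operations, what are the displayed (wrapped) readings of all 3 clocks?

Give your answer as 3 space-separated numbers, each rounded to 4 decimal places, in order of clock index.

After op 1 tick(9): ref=9.0000 raw=[18.0000 10.8000 7.2000]
After op 2 sync(1): ref=9.0000 raw=[18.0000 9.0000 7.2000]
After op 3 tick(3): ref=12.0000 raw=[24.0000 12.6000 9.6000]
After op 4 tick(7): ref=19.0000 raw=[38.0000 21.0000 15.2000]
After op 5 tick(8): ref=27.0000 raw=[54.0000 30.6000 21.6000]
Wrap final raw readings (mod 12): 54.0000 mod 12 = 6.0000; 30.6000 mod 12 = 6.6000; 21.6000 mod 12 = 9.6000

Answer: 6.0000 6.6000 9.6000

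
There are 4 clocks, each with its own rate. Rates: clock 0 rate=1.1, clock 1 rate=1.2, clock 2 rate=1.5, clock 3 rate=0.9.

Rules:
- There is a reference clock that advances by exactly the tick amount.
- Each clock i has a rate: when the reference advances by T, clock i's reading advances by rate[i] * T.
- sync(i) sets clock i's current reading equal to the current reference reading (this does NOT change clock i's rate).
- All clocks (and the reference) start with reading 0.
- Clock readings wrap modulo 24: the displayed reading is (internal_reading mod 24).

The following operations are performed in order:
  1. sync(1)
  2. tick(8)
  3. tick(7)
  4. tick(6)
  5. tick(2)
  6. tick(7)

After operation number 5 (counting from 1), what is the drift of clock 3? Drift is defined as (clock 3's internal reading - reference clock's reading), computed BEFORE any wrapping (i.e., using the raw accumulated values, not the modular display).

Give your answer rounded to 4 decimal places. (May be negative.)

Answer: -2.3000

Derivation:
After op 1 sync(1): ref=0.0000 raw=[0.0000 0.0000 0.0000 0.0000]
After op 2 tick(8): ref=8.0000 raw=[8.8000 9.6000 12.0000 7.2000]
After op 3 tick(7): ref=15.0000 raw=[16.5000 18.0000 22.5000 13.5000]
After op 4 tick(6): ref=21.0000 raw=[23.1000 25.2000 31.5000 18.9000]
After op 5 tick(2): ref=23.0000 raw=[25.3000 27.6000 34.5000 20.7000]
Drift of clock 3 after op 5: 20.7000 - 23.0000 = -2.3000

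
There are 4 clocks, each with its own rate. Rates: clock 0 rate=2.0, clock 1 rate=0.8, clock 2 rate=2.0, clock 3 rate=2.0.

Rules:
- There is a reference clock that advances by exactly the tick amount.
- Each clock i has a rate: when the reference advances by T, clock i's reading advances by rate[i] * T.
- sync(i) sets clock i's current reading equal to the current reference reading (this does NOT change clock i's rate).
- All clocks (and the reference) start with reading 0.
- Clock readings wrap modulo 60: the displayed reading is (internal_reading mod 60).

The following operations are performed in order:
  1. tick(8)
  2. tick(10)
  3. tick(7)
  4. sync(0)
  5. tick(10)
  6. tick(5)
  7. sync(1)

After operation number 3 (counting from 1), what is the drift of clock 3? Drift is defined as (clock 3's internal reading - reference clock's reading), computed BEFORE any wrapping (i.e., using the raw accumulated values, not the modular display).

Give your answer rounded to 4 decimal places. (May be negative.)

Answer: 25.0000

Derivation:
After op 1 tick(8): ref=8.0000 raw=[16.0000 6.4000 16.0000 16.0000]
After op 2 tick(10): ref=18.0000 raw=[36.0000 14.4000 36.0000 36.0000]
After op 3 tick(7): ref=25.0000 raw=[50.0000 20.0000 50.0000 50.0000]
Drift of clock 3 after op 3: 50.0000 - 25.0000 = 25.0000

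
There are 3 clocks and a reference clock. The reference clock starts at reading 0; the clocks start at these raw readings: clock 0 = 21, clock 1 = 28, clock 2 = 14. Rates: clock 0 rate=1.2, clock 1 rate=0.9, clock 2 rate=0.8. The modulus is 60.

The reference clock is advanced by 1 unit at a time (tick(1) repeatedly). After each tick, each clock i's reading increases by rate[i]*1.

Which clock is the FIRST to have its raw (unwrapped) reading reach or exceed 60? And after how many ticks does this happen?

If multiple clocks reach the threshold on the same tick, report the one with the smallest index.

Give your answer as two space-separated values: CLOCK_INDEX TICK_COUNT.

clock 0: start=21, rate=1.2, needs 60-21 = 39; ticks = ceil(39/1.2) = ceil(32.5000) = 33; reading at tick 33 = 21 + 1.2*33 = 60.6000
clock 1: start=28, rate=0.9, needs 60-28 = 32; ticks = ceil(32/0.9) = ceil(35.5556) = 36; reading at tick 36 = 28 + 0.9*36 = 60.4000
clock 2: start=14, rate=0.8, needs 60-14 = 46; ticks = ceil(46/0.8) = ceil(57.5000) = 58; reading at tick 58 = 14 + 0.8*58 = 60.4000
Minimum tick count = 33; winners = [0]; smallest index = 0

Answer: 0 33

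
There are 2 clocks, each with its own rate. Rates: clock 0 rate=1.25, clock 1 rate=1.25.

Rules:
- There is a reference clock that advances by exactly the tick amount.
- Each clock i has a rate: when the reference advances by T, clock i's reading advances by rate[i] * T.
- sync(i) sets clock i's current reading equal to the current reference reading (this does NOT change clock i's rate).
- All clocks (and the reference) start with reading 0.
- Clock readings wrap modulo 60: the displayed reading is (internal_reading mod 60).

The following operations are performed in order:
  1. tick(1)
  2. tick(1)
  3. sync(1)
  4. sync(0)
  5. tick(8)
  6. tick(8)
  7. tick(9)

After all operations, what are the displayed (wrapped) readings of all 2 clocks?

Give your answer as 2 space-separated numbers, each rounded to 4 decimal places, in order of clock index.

After op 1 tick(1): ref=1.0000 raw=[1.2500 1.2500]
After op 2 tick(1): ref=2.0000 raw=[2.5000 2.5000]
After op 3 sync(1): ref=2.0000 raw=[2.5000 2.0000]
After op 4 sync(0): ref=2.0000 raw=[2.0000 2.0000]
After op 5 tick(8): ref=10.0000 raw=[12.0000 12.0000]
After op 6 tick(8): ref=18.0000 raw=[22.0000 22.0000]
After op 7 tick(9): ref=27.0000 raw=[33.2500 33.2500]
Wrap final raw readings (mod 60): 33.2500 mod 60 = 33.2500; 33.2500 mod 60 = 33.2500

Answer: 33.2500 33.2500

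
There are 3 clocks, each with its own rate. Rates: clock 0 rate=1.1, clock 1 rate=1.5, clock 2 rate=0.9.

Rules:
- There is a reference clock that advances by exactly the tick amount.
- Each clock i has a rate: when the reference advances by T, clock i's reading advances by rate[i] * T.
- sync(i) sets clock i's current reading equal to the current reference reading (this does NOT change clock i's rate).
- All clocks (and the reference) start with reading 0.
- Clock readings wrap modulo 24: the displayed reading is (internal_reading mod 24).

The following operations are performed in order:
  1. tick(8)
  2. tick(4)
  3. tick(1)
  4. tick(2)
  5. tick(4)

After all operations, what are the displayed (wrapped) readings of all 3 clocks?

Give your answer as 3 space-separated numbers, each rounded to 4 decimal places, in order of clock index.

Answer: 20.9000 4.5000 17.1000

Derivation:
After op 1 tick(8): ref=8.0000 raw=[8.8000 12.0000 7.2000]
After op 2 tick(4): ref=12.0000 raw=[13.2000 18.0000 10.8000]
After op 3 tick(1): ref=13.0000 raw=[14.3000 19.5000 11.7000]
After op 4 tick(2): ref=15.0000 raw=[16.5000 22.5000 13.5000]
After op 5 tick(4): ref=19.0000 raw=[20.9000 28.5000 17.1000]
Wrap final raw readings (mod 24): 20.9000 mod 24 = 20.9000; 28.5000 mod 24 = 4.5000; 17.1000 mod 24 = 17.1000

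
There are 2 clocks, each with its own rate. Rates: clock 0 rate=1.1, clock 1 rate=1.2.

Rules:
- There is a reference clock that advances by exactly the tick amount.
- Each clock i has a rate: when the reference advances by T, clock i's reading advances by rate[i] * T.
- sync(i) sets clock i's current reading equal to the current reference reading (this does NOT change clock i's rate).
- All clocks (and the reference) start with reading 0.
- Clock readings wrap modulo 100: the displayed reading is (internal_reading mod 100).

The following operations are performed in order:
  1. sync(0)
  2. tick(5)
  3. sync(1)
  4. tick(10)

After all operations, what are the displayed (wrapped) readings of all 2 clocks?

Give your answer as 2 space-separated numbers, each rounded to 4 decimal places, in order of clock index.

Answer: 16.5000 17.0000

Derivation:
After op 1 sync(0): ref=0.0000 raw=[0.0000 0.0000]
After op 2 tick(5): ref=5.0000 raw=[5.5000 6.0000]
After op 3 sync(1): ref=5.0000 raw=[5.5000 5.0000]
After op 4 tick(10): ref=15.0000 raw=[16.5000 17.0000]
Wrap final raw readings (mod 100): 16.5000 mod 100 = 16.5000; 17.0000 mod 100 = 17.0000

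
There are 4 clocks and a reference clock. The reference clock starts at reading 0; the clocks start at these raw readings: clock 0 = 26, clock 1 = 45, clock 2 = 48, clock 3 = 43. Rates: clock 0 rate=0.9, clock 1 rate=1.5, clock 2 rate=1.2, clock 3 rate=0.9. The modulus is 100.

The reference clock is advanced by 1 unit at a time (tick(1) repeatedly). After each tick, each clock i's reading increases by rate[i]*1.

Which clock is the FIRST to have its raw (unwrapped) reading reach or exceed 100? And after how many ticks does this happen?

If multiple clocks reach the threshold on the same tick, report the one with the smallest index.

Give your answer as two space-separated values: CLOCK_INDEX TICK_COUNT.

Answer: 1 37

Derivation:
clock 0: start=26, rate=0.9, needs 100-26 = 74; ticks = ceil(74/0.9) = ceil(82.2222) = 83; reading at tick 83 = 26 + 0.9*83 = 100.7000
clock 1: start=45, rate=1.5, needs 100-45 = 55; ticks = ceil(55/1.5) = ceil(36.6667) = 37; reading at tick 37 = 45 + 1.5*37 = 100.5000
clock 2: start=48, rate=1.2, needs 100-48 = 52; ticks = ceil(52/1.2) = ceil(43.3333) = 44; reading at tick 44 = 48 + 1.2*44 = 100.8000
clock 3: start=43, rate=0.9, needs 100-43 = 57; ticks = ceil(57/0.9) = ceil(63.3333) = 64; reading at tick 64 = 43 + 0.9*64 = 100.6000
Minimum tick count = 37; winners = [1]; smallest index = 1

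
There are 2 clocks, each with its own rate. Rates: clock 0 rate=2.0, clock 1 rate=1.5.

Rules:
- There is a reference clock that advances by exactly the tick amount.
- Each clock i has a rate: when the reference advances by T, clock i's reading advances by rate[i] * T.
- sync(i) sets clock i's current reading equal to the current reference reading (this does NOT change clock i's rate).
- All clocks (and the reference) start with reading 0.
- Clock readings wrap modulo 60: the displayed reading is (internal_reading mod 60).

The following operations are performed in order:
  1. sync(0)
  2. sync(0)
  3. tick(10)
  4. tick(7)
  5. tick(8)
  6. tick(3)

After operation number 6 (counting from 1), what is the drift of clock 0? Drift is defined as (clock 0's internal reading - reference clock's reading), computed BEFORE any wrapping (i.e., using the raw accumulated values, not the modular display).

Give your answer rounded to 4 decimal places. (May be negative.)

After op 1 sync(0): ref=0.0000 raw=[0.0000 0.0000]
After op 2 sync(0): ref=0.0000 raw=[0.0000 0.0000]
After op 3 tick(10): ref=10.0000 raw=[20.0000 15.0000]
After op 4 tick(7): ref=17.0000 raw=[34.0000 25.5000]
After op 5 tick(8): ref=25.0000 raw=[50.0000 37.5000]
After op 6 tick(3): ref=28.0000 raw=[56.0000 42.0000]
Drift of clock 0 after op 6: 56.0000 - 28.0000 = 28.0000

Answer: 28.0000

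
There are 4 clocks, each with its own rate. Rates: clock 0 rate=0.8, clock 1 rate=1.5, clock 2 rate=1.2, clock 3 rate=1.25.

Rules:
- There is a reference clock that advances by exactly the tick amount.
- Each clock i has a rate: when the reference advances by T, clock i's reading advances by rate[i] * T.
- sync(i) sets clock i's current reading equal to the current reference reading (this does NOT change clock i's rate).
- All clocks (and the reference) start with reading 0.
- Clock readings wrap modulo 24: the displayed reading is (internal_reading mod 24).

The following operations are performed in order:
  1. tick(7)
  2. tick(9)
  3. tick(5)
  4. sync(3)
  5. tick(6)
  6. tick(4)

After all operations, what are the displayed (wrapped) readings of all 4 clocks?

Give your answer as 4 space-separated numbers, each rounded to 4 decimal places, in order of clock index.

Answer: 0.8000 22.5000 13.2000 9.5000

Derivation:
After op 1 tick(7): ref=7.0000 raw=[5.6000 10.5000 8.4000 8.7500]
After op 2 tick(9): ref=16.0000 raw=[12.8000 24.0000 19.2000 20.0000]
After op 3 tick(5): ref=21.0000 raw=[16.8000 31.5000 25.2000 26.2500]
After op 4 sync(3): ref=21.0000 raw=[16.8000 31.5000 25.2000 21.0000]
After op 5 tick(6): ref=27.0000 raw=[21.6000 40.5000 32.4000 28.5000]
After op 6 tick(4): ref=31.0000 raw=[24.8000 46.5000 37.2000 33.5000]
Wrap final raw readings (mod 24): 24.8000 mod 24 = 0.8000; 46.5000 mod 24 = 22.5000; 37.2000 mod 24 = 13.2000; 33.5000 mod 24 = 9.5000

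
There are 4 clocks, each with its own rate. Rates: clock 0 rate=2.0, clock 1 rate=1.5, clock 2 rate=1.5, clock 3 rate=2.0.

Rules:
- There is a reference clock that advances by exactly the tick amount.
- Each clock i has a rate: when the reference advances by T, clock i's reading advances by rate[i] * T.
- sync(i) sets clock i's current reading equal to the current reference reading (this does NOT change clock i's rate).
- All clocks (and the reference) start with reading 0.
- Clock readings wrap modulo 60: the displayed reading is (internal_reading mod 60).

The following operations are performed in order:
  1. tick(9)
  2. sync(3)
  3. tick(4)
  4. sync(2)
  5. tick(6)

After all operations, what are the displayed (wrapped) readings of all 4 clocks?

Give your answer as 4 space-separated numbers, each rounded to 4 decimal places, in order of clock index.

Answer: 38.0000 28.5000 22.0000 29.0000

Derivation:
After op 1 tick(9): ref=9.0000 raw=[18.0000 13.5000 13.5000 18.0000]
After op 2 sync(3): ref=9.0000 raw=[18.0000 13.5000 13.5000 9.0000]
After op 3 tick(4): ref=13.0000 raw=[26.0000 19.5000 19.5000 17.0000]
After op 4 sync(2): ref=13.0000 raw=[26.0000 19.5000 13.0000 17.0000]
After op 5 tick(6): ref=19.0000 raw=[38.0000 28.5000 22.0000 29.0000]
Wrap final raw readings (mod 60): 38.0000 mod 60 = 38.0000; 28.5000 mod 60 = 28.5000; 22.0000 mod 60 = 22.0000; 29.0000 mod 60 = 29.0000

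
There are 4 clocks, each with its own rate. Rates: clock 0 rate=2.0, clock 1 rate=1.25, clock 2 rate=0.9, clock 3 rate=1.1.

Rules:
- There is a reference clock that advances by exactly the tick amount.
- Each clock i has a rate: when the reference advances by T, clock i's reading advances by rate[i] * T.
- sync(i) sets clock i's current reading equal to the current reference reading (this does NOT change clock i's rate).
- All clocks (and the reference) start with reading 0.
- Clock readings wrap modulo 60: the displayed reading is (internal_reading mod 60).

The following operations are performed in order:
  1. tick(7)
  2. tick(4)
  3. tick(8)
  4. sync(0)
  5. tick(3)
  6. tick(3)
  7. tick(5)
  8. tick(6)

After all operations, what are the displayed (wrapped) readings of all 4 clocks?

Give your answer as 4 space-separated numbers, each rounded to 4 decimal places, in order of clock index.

Answer: 53.0000 45.0000 32.4000 39.6000

Derivation:
After op 1 tick(7): ref=7.0000 raw=[14.0000 8.7500 6.3000 7.7000]
After op 2 tick(4): ref=11.0000 raw=[22.0000 13.7500 9.9000 12.1000]
After op 3 tick(8): ref=19.0000 raw=[38.0000 23.7500 17.1000 20.9000]
After op 4 sync(0): ref=19.0000 raw=[19.0000 23.7500 17.1000 20.9000]
After op 5 tick(3): ref=22.0000 raw=[25.0000 27.5000 19.8000 24.2000]
After op 6 tick(3): ref=25.0000 raw=[31.0000 31.2500 22.5000 27.5000]
After op 7 tick(5): ref=30.0000 raw=[41.0000 37.5000 27.0000 33.0000]
After op 8 tick(6): ref=36.0000 raw=[53.0000 45.0000 32.4000 39.6000]
Wrap final raw readings (mod 60): 53.0000 mod 60 = 53.0000; 45.0000 mod 60 = 45.0000; 32.4000 mod 60 = 32.4000; 39.6000 mod 60 = 39.6000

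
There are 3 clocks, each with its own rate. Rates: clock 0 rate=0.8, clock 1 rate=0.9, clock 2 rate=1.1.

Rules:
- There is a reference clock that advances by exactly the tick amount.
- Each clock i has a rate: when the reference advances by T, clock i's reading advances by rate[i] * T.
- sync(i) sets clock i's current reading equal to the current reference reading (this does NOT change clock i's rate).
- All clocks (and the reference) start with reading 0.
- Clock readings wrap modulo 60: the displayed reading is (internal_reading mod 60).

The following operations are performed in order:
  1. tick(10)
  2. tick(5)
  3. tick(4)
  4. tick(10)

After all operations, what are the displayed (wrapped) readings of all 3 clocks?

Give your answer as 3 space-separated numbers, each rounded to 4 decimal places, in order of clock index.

After op 1 tick(10): ref=10.0000 raw=[8.0000 9.0000 11.0000]
After op 2 tick(5): ref=15.0000 raw=[12.0000 13.5000 16.5000]
After op 3 tick(4): ref=19.0000 raw=[15.2000 17.1000 20.9000]
After op 4 tick(10): ref=29.0000 raw=[23.2000 26.1000 31.9000]
Wrap final raw readings (mod 60): 23.2000 mod 60 = 23.2000; 26.1000 mod 60 = 26.1000; 31.9000 mod 60 = 31.9000

Answer: 23.2000 26.1000 31.9000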